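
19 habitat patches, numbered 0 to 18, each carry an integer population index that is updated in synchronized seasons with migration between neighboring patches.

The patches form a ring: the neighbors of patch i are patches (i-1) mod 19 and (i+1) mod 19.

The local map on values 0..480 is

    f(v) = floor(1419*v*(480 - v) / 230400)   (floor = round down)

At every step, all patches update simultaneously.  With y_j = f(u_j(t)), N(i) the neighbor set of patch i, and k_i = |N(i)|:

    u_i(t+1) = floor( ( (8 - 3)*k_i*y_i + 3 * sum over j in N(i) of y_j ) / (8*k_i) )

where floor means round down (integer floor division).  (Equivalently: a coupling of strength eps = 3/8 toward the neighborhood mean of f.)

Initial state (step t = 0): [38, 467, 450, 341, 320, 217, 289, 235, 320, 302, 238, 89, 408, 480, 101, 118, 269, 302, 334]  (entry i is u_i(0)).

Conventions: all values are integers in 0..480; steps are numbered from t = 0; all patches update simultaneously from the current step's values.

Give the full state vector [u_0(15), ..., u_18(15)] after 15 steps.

Answer: [322, 323, 324, 323, 323, 323, 323, 322, 322, 321, 321, 321, 321, 321, 320, 320, 320, 320, 321]

Derivation:
t=0: [38, 467, 450, 341, 320, 217, 289, 235, 320, 302, 238, 89, 408, 480, 101, 118, 269, 302, 334]
t=1: [127, 58, 113, 256, 317, 342, 344, 343, 325, 332, 323, 233, 152, 77, 196, 273, 329, 328, 268]
t=2: [266, 193, 253, 328, 319, 294, 288, 292, 304, 305, 318, 337, 294, 241, 314, 338, 313, 314, 327]
t=3: [340, 344, 342, 317, 318, 333, 338, 336, 330, 326, 315, 307, 331, 344, 322, 304, 316, 318, 318]
t=4: [296, 289, 294, 312, 314, 302, 296, 297, 303, 310, 319, 321, 304, 295, 311, 324, 320, 317, 312]
t=5: [333, 337, 333, 324, 323, 329, 334, 333, 329, 323, 317, 317, 327, 332, 323, 314, 314, 318, 323]
t=6: [302, 297, 301, 309, 310, 305, 301, 301, 305, 311, 316, 316, 308, 305, 311, 319, 320, 316, 310]
t=7: [330, 332, 330, 325, 324, 327, 330, 330, 327, 323, 319, 320, 325, 326, 322, 317, 315, 319, 324]
t=8: [304, 302, 304, 309, 310, 307, 304, 304, 308, 312, 315, 314, 310, 309, 313, 317, 318, 315, 310]
t=9: [328, 330, 328, 325, 324, 326, 328, 328, 325, 322, 320, 321, 323, 324, 321, 318, 317, 320, 324]
t=10: [307, 305, 307, 309, 310, 309, 307, 307, 310, 312, 314, 313, 312, 311, 314, 316, 317, 314, 311]
t=11: [326, 327, 326, 325, 324, 325, 326, 326, 324, 322, 321, 321, 322, 322, 321, 319, 318, 320, 323]
t=12: [309, 308, 309, 310, 310, 310, 309, 309, 311, 312, 313, 313, 313, 313, 314, 315, 316, 314, 312]
t=13: [324, 325, 325, 324, 324, 324, 324, 324, 323, 322, 321, 321, 321, 321, 320, 320, 319, 320, 322]
t=14: [311, 310, 310, 310, 311, 311, 311, 311, 312, 313, 313, 314, 314, 314, 314, 315, 315, 314, 313]
t=15: [322, 323, 324, 323, 323, 323, 323, 322, 322, 321, 321, 321, 321, 321, 320, 320, 320, 320, 321]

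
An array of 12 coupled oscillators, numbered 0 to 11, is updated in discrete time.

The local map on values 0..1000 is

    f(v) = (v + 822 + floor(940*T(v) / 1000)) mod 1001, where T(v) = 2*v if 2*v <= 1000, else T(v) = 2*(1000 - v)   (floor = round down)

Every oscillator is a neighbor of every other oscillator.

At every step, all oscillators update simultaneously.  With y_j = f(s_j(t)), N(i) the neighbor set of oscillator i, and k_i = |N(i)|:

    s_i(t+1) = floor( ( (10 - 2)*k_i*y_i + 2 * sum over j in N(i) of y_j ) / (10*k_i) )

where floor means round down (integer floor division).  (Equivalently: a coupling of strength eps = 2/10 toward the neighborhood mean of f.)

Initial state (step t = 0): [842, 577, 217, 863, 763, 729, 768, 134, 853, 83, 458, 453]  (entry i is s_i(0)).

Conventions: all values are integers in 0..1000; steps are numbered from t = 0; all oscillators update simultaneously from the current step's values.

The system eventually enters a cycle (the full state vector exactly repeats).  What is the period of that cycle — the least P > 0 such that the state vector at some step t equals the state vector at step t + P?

Answer: 2
Key observation: The state at step 33, [902, 902, 902, 902, 902, 902, 902, 902, 902, 902, 902, 902], reappears at step 35 — and no state repeats earlier — so the cycle the system enters has period 2.

Derivation:
t=0: [842, 577, 217, 863, 763, 729, 768, 134, 853, 83, 458, 453]
t=1: [825, 225, 422, 810, 96, 120, 93, 236, 817, 121, 183, 171]
t=2: [855, 459, 120, 865, 169, 223, 162, 484, 861, 225, 365, 337]
t=3: [860, 229, 248, 853, 358, 480, 343, 285, 856, 485, 800, 737]
t=4: [876, 513, 556, 881, 804, 296, 770, 639, 878, 307, 918, 178]
t=5: [854, 321, 291, 850, 903, 653, 144, 234, 852, 678, 825, 387]
t=6: [887, 728, 661, 891, 854, 243, 329, 532, 889, 226, 908, 877]
t=7: [859, 186, 232, 856, 881, 546, 740, 320, 857, 508, 844, 866]
t=8: [880, 419, 523, 881, 864, 312, 178, 721, 880, 338, 890, 874]
t=9: [864, 161, 327, 863, 875, 702, 401, 191, 864, 761, 857, 868]
t=10: [882, 370, 743, 883, 875, 212, 910, 438, 882, 171, 887, 880]
t=11: [871, 841, 185, 870, 877, 486, 852, 212, 871, 393, 868, 873]
t=12: [902, 922, 448, 903, 898, 343, 915, 509, 902, 916, 904, 900]
t=13: [878, 863, 254, 877, 880, 800, 868, 365, 878, 867, 876, 879]
t=14: [921, 932, 628, 922, 920, 975, 929, 878, 921, 929, 923, 921]
t=15: [875, 868, 294, 875, 876, 839, 870, 905, 875, 870, 874, 875]
t=16: [926, 931, 720, 926, 925, 950, 929, 905, 926, 929, 926, 926]
t=17: [870, 866, 229, 870, 871, 854, 868, 884, 870, 868, 870, 870]
t=18: [926, 929, 571, 926, 926, 937, 928, 917, 926, 928, 926, 926]
t=19: [873, 870, 334, 873, 873, 865, 871, 879, 873, 871, 873, 873]
t=20: [929, 931, 812, 929, 929, 934, 931, 925, 929, 931, 929, 929]
t=21: [884, 883, 965, 884, 884, 881, 883, 887, 884, 883, 884, 884]
t=22: [921, 921, 865, 921, 921, 923, 921, 919, 921, 921, 921, 921]
t=23: [890, 890, 929, 890, 890, 889, 890, 892, 890, 890, 890, 890]
t=24: [916, 916, 889, 916, 916, 917, 916, 915, 916, 916, 916, 916]
t=25: [894, 894, 913, 894, 894, 894, 894, 895, 894, 894, 894, 894]
t=26: [913, 913, 900, 913, 913, 913, 913, 912, 913, 913, 913, 913]
t=27: [897, 897, 906, 897, 897, 897, 897, 898, 897, 897, 897, 897]
t=28: [910, 910, 904, 910, 910, 910, 910, 910, 910, 910, 910, 910]
t=29: [900, 900, 904, 900, 900, 900, 900, 900, 900, 900, 900, 900]
t=30: [908, 908, 905, 908, 908, 908, 908, 908, 908, 908, 908, 908]
t=31: [901, 901, 903, 901, 901, 901, 901, 901, 901, 901, 901, 901]
t=32: [907, 907, 906, 907, 907, 907, 907, 907, 907, 907, 907, 907]
t=33: [902, 902, 902, 902, 902, 902, 902, 902, 902, 902, 902, 902]
t=34: [907, 907, 907, 907, 907, 907, 907, 907, 907, 907, 907, 907]
t=35: [902, 902, 902, 902, 902, 902, 902, 902, 902, 902, 902, 902]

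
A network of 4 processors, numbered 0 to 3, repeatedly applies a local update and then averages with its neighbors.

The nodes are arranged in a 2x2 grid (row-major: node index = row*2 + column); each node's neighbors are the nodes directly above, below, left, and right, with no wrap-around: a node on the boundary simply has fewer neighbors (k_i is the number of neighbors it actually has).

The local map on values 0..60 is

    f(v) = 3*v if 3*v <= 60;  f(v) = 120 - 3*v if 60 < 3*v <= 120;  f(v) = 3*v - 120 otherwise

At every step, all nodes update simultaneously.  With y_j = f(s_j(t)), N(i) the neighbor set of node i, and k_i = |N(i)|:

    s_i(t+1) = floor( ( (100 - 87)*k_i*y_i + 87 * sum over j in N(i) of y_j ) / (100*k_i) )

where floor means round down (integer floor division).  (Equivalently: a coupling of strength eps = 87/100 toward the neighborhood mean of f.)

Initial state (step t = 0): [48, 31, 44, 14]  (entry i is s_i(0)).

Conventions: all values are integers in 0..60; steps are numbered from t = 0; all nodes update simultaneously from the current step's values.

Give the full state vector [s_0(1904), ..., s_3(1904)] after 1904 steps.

Simulating step by step:
t=0: [48, 31, 44, 14]
t=1: [20, 32, 30, 22]
t=2: [31, 52, 53, 30]
t=3: [36, 29, 29, 36]
t=4: [30, 14, 14, 30]
t=5: [40, 31, 31, 40]
t=6: [23, 3, 3, 23]
t=7: [14, 45, 45, 14]
t=8: [18, 38, 38, 18]
t=9: [12, 47, 47, 12]
t=10: [22, 34, 34, 22]
t=11: [22, 49, 49, 22]
t=12: [30, 50, 50, 30]
t=13: [30, 30, 30, 30]
t=14: [30, 30, 30, 30]

Answer: [30, 30, 30, 30]
Key observation: The state at step 13, [30, 30, 30, 30], reappears at step 14: the system is in a cycle of period 1 from step 13 on.  Therefore the state at step 1904 equals the state at step 13 + ((1904 - 13) mod 1) = 13, which is [30, 30, 30, 30].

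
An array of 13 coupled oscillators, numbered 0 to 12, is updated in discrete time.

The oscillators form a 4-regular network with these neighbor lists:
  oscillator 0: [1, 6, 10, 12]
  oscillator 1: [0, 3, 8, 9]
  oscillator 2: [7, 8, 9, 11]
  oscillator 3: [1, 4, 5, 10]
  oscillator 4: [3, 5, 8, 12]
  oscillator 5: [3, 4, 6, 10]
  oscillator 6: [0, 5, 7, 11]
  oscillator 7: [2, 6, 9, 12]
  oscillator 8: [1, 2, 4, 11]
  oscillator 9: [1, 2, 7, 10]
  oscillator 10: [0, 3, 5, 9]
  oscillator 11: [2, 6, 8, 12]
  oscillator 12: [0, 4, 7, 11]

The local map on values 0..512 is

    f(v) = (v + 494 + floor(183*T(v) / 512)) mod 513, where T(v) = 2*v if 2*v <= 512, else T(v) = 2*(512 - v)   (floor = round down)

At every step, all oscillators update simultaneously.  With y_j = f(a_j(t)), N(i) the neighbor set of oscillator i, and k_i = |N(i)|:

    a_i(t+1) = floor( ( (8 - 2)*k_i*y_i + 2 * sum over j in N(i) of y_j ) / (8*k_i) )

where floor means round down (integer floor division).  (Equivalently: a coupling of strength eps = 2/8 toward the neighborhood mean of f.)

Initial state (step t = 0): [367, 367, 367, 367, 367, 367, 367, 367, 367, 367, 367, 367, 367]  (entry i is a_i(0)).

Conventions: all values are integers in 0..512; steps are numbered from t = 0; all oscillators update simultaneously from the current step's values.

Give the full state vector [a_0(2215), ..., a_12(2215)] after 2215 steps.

Answer: [485, 485, 485, 485, 485, 485, 485, 485, 485, 485, 485, 485, 485]
Key observation: The state at step 5, [485, 485, 485, 485, 485, 485, 485, 485, 485, 485, 485, 485, 485], reappears at step 6: the system is in a cycle of period 1 from step 5 on.  Therefore the state at step 2215 equals the state at step 5 + ((2215 - 5) mod 1) = 5, which is [485, 485, 485, 485, 485, 485, 485, 485, 485, 485, 485, 485, 485].

Derivation:
t=0: [367, 367, 367, 367, 367, 367, 367, 367, 367, 367, 367, 367, 367]
t=1: [451, 451, 451, 451, 451, 451, 451, 451, 451, 451, 451, 451, 451]
t=2: [475, 475, 475, 475, 475, 475, 475, 475, 475, 475, 475, 475, 475]
t=3: [482, 482, 482, 482, 482, 482, 482, 482, 482, 482, 482, 482, 482]
t=4: [484, 484, 484, 484, 484, 484, 484, 484, 484, 484, 484, 484, 484]
t=5: [485, 485, 485, 485, 485, 485, 485, 485, 485, 485, 485, 485, 485]
t=6: [485, 485, 485, 485, 485, 485, 485, 485, 485, 485, 485, 485, 485]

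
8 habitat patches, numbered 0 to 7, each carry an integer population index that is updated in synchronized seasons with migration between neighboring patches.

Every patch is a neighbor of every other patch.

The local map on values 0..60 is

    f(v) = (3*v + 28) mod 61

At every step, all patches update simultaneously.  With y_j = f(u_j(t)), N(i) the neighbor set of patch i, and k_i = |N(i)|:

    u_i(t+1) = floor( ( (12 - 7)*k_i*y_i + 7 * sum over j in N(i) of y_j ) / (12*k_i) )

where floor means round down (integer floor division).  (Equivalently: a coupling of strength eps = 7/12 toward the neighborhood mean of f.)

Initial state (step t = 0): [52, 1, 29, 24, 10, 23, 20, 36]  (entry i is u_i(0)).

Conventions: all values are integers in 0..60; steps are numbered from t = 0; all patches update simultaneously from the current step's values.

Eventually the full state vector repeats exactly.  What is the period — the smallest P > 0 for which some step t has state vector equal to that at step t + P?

Simulating step by step:
t=0: [52, 1, 29, 24, 10, 23, 20, 36]
t=1: [22, 32, 39, 34, 41, 33, 30, 26]
t=2: [27, 17, 24, 19, 26, 18, 35, 31]
t=3: [38, 28, 35, 30, 37, 29, 25, 42]
t=4: [30, 40, 27, 42, 29, 41, 37, 34]
t=5: [41, 31, 38, 33, 40, 32, 28, 25]
t=6: [29, 39, 26, 21, 28, 20, 36, 33]
t=7: [38, 28, 35, 30, 37, 29, 25, 22]
t=8: [30, 40, 27, 42, 29, 41, 37, 34]

Answer: 4
Key observation: The state at step 4, [30, 40, 27, 42, 29, 41, 37, 34], reappears at step 8 — and no state repeats earlier — so the cycle the system enters has period 4.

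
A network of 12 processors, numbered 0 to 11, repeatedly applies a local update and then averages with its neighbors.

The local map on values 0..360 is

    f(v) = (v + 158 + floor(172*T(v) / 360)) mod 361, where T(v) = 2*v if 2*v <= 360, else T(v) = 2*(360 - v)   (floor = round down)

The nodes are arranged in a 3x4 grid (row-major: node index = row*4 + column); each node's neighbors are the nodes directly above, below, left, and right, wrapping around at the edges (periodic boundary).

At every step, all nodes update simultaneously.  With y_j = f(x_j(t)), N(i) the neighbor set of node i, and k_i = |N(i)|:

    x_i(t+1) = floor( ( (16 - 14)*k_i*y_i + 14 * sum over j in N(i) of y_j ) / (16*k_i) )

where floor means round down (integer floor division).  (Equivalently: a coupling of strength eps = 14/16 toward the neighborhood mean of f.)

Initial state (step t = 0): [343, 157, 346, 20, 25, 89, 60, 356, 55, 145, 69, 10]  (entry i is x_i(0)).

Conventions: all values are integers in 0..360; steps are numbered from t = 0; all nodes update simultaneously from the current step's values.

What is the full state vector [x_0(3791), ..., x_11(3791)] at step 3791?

Simulating step by step:
t=0: [343, 157, 346, 20, 25, 89, 60, 356, 55, 145, 69, 10]
t=1: [188, 171, 209, 165, 224, 186, 239, 206, 168, 227, 187, 221]
t=2: [133, 147, 139, 145, 144, 146, 149, 143, 146, 140, 150, 137]
t=3: [78, 71, 83, 67, 74, 80, 80, 77, 69, 82, 74, 79]
t=4: [296, 313, 302, 309, 305, 308, 311, 304, 308, 303, 314, 299]
t=5: [154, 154, 154, 154, 154, 154, 154, 154, 154, 154, 154, 154]
t=6: [98, 98, 98, 98, 98, 98, 98, 98, 98, 98, 98, 98]
t=7: [349, 349, 349, 349, 349, 349, 349, 349, 349, 349, 349, 349]
t=8: [156, 156, 156, 156, 156, 156, 156, 156, 156, 156, 156, 156]
t=9: [102, 102, 102, 102, 102, 102, 102, 102, 102, 102, 102, 102]
t=10: [357, 357, 357, 357, 357, 357, 357, 357, 357, 357, 357, 357]
t=11: [156, 156, 156, 156, 156, 156, 156, 156, 156, 156, 156, 156]

Answer: [156, 156, 156, 156, 156, 156, 156, 156, 156, 156, 156, 156]
Key observation: The state at step 8, [156, 156, 156, 156, 156, 156, 156, 156, 156, 156, 156, 156], reappears at step 11: the system is in a cycle of period 3 from step 8 on.  Therefore the state at step 3791 equals the state at step 8 + ((3791 - 8) mod 3) = 8, which is [156, 156, 156, 156, 156, 156, 156, 156, 156, 156, 156, 156].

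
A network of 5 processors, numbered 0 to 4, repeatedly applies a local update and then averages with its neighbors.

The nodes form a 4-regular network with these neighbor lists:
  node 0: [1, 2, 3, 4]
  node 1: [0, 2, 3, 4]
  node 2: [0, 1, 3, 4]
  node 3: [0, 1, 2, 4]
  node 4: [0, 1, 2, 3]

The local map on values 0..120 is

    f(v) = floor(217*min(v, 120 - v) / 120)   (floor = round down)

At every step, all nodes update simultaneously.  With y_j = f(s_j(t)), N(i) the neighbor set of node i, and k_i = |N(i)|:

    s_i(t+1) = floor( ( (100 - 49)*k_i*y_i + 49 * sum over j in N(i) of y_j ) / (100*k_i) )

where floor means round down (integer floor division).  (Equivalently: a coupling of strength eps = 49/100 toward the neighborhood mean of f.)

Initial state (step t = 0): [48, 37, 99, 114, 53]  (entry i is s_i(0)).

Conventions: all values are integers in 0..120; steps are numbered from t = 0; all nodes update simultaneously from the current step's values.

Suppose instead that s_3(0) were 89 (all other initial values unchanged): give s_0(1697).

Answer: s_0(1697) = 97
Key observation: The state at step 22, [97, 97, 97, 97, 97], reappears at step 27: the system is in a cycle of period 5 from step 22 on.  Therefore the state at step 1697 equals the state at step 22 + ((1697 - 22) mod 5) = 22, which is [97, 97, 97, 97, 97].

Derivation:
t=0: [48, 37, 99, 89, 53]
t=1: [74, 67, 55, 63, 78]
t=2: [87, 92, 94, 95, 84]
t=3: [55, 51, 50, 50, 57]
t=4: [96, 93, 92, 92, 97]
t=5: [45, 47, 47, 47, 44]
t=6: [81, 83, 83, 83, 81]
t=7: [68, 66, 66, 66, 68]
t=8: [95, 96, 96, 96, 95]
t=9: [44, 43, 43, 43, 44]
t=10: [78, 77, 77, 77, 78]
t=11: [75, 76, 76, 76, 75]
t=12: [80, 79, 79, 79, 80]
t=13: [72, 73, 73, 73, 72]
t=14: [85, 84, 84, 84, 85]
t=15: [63, 64, 64, 64, 63]
t=16: [102, 101, 101, 101, 102]
t=17: [32, 33, 33, 33, 32]
t=18: [57, 58, 58, 58, 57]
t=19: [103, 103, 103, 103, 103]
t=20: [30, 30, 30, 30, 30]
t=21: [54, 54, 54, 54, 54]
t=22: [97, 97, 97, 97, 97]
t=23: [41, 41, 41, 41, 41]
t=24: [74, 74, 74, 74, 74]
t=25: [83, 83, 83, 83, 83]
t=26: [66, 66, 66, 66, 66]
t=27: [97, 97, 97, 97, 97]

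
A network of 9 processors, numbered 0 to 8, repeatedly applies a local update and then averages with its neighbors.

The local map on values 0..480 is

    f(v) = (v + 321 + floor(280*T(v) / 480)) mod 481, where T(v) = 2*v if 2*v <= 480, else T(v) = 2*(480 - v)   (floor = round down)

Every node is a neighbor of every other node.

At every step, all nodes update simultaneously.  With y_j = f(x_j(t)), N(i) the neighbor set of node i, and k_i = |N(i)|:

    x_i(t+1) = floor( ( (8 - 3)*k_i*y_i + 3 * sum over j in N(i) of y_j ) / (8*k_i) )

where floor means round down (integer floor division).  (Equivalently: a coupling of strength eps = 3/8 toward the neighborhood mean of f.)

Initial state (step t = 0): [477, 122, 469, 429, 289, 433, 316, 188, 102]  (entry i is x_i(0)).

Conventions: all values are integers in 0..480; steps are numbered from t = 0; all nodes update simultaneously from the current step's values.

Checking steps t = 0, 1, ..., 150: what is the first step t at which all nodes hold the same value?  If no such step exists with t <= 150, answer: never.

Simulating step by step:
t=0: [477, 122, 469, 429, 289, 433, 316, 188, 102]  (not all equal)
t=1: [297, 172, 298, 302, 315, 301, 313, 255, 148]  (not all equal)
t=2: [334, 254, 334, 334, 332, 334, 332, 338, 224]  (not all equal)
t=3: [343, 351, 343, 343, 343, 343, 343, 343, 332]  (not all equal)
t=4: [342, 341, 342, 342, 342, 342, 342, 342, 343]  (not all equal)
t=5: [342, 342, 342, 342, 342, 342, 342, 342, 342]  (all equal)

Answer: 5
Key observation: Synchronization is absorbing here: once all nodes are equal they stay equal, and step 5 is the first all-equal step.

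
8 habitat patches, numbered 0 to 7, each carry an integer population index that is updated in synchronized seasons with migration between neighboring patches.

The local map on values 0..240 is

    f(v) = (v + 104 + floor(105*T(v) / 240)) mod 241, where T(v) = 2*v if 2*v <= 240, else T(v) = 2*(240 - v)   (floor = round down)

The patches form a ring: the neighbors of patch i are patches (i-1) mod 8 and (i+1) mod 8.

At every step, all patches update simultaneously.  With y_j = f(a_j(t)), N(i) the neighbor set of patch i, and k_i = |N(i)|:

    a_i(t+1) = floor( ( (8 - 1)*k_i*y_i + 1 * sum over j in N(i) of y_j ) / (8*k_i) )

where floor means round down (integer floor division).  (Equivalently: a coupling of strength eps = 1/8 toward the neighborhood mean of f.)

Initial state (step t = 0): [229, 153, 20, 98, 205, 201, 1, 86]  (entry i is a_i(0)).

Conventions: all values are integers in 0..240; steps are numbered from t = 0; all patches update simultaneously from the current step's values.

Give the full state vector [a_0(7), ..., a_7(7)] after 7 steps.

Answer: [94, 104, 198, 61, 92, 95, 94, 70]

Derivation:
t=0: [229, 153, 20, 98, 205, 201, 1, 86]
t=1: [95, 95, 132, 55, 94, 98, 99, 33]
t=2: [48, 44, 93, 189, 49, 45, 55, 149]
t=3: [187, 177, 50, 98, 188, 189, 198, 104]
t=4: [93, 101, 181, 58, 92, 96, 94, 62]
t=5: [49, 53, 99, 193, 46, 42, 50, 197]
t=6: [189, 192, 60, 99, 183, 183, 189, 109]
t=7: [94, 104, 198, 61, 92, 95, 94, 70]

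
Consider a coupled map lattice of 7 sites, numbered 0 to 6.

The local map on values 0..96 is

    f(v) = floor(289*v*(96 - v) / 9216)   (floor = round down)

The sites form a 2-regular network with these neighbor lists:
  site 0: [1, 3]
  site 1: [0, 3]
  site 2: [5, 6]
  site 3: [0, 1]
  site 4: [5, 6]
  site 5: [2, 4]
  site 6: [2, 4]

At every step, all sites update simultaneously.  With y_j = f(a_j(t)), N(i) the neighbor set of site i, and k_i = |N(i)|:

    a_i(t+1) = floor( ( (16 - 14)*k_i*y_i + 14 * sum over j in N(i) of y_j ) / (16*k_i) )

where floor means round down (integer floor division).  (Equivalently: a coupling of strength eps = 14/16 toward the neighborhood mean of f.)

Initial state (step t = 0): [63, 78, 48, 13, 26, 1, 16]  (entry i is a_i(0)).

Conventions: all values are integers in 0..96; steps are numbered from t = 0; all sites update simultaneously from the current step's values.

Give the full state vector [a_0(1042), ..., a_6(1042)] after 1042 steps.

Answer: [69, 69, 63, 69, 63, 63, 63]
Key observation: The state at step 9, [58, 58, 65, 58, 65, 65, 65], reappears at step 11: the system is in a cycle of period 2 from step 9 on.  Therefore the state at step 1042 equals the state at step 9 + ((1042 - 9) mod 2) = 10, which is [69, 69, 63, 69, 63, 63, 63].

Derivation:
t=0: [63, 78, 48, 13, 26, 1, 16]
t=1: [41, 48, 27, 51, 25, 56, 61]
t=2: [71, 70, 66, 71, 66, 58, 57]
t=3: [55, 55, 68, 55, 68, 62, 62]
t=4: [70, 70, 65, 70, 65, 59, 59]
t=5: [57, 57, 67, 57, 67, 63, 63]
t=6: [69, 69, 64, 69, 64, 60, 60]
t=7: [58, 58, 66, 58, 66, 64, 64]
t=8: [69, 69, 63, 69, 63, 62, 62]
t=9: [58, 58, 65, 58, 65, 65, 65]
t=10: [69, 69, 63, 69, 63, 63, 63]
t=11: [58, 58, 65, 58, 65, 65, 65]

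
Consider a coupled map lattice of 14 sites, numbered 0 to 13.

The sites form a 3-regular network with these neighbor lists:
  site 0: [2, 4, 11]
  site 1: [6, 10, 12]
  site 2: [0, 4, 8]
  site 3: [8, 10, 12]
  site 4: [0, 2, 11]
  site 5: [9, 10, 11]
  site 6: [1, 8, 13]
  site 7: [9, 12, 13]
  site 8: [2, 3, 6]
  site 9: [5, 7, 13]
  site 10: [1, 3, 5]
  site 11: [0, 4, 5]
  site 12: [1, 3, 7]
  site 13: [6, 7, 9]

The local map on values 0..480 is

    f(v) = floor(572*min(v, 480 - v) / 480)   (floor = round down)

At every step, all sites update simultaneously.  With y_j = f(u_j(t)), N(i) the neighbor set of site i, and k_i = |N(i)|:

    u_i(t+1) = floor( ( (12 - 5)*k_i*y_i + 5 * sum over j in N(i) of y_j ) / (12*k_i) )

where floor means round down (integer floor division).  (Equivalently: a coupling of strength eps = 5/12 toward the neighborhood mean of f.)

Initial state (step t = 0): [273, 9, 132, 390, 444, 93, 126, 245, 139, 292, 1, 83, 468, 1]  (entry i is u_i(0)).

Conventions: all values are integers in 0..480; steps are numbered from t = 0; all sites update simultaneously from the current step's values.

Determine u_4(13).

Answer: u_4(13) = 271

Derivation:
t=0: [273, 9, 132, 390, 444, 93, 126, 245, 139, 292, 1, 83, 468, 1]
t=1: [184, 28, 154, 87, 94, 109, 111, 196, 153, 184, 32, 112, 63, 91]
t=2: [187, 53, 178, 101, 139, 129, 121, 191, 164, 193, 58, 141, 95, 144]
t=3: [205, 82, 204, 122, 179, 153, 143, 203, 179, 210, 86, 173, 122, 183]
t=4: [234, 114, 234, 148, 220, 183, 172, 225, 201, 234, 118, 208, 151, 218]
t=5: [271, 151, 270, 180, 264, 219, 206, 255, 230, 265, 155, 249, 184, 255]
t=6: [253, 194, 254, 218, 257, 250, 243, 259, 258, 259, 198, 266, 219, 263]
t=7: [267, 242, 267, 256, 264, 264, 269, 261, 266, 263, 243, 261, 256, 262]
t=8: [254, 276, 253, 266, 256, 261, 257, 260, 255, 258, 276, 258, 267, 257]
t=9: [268, 247, 269, 254, 266, 258, 262, 261, 266, 263, 247, 264, 253, 264]
t=10: [252, 273, 252, 268, 254, 264, 260, 260, 256, 258, 274, 257, 269, 257]
t=11: [269, 248, 270, 252, 269, 257, 260, 261, 264, 262, 247, 265, 251, 264]
t=12: [251, 273, 251, 270, 251, 264, 262, 261, 258, 259, 274, 255, 270, 258]
t=13: [271, 248, 270, 251, 271, 257, 258, 259, 262, 261, 247, 267, 250, 262]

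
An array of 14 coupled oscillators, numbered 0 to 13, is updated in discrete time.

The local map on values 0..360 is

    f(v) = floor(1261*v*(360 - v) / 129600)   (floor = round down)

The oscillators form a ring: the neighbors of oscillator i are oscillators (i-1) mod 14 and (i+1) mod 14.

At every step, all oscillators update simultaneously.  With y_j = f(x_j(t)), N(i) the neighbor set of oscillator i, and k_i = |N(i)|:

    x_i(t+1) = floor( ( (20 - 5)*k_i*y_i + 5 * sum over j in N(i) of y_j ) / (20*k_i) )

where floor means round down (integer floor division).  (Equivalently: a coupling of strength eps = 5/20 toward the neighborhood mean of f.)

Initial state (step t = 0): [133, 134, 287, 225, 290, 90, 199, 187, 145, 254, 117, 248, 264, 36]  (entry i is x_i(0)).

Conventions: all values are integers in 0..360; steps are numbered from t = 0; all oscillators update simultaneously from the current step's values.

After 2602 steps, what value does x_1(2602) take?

Simulating step by step:
t=0: [133, 134, 287, 225, 290, 90, 199, 187, 145, 254, 117, 248, 264, 36]
t=1: [270, 282, 225, 271, 214, 240, 302, 312, 299, 268, 273, 267, 232, 152]
t=2: [242, 226, 277, 250, 292, 269, 180, 152, 180, 230, 233, 245, 284, 295]
t=3: [267, 283, 237, 252, 207, 242, 304, 309, 310, 292, 285, 267, 215, 200]
t=4: [246, 224, 271, 271, 298, 266, 177, 154, 155, 189, 209, 244, 296, 301]
t=5: [262, 285, 241, 227, 193, 244, 305, 309, 309, 312, 303, 267, 193, 186]
t=6: [251, 221, 271, 293, 305, 265, 175, 154, 152, 148, 174, 240, 304, 305]
t=7: [257, 286, 236, 192, 176, 242, 305, 308, 306, 306, 308, 269, 179, 176]
t=8: [257, 221, 277, 309, 310, 267, 176, 156, 159, 159, 166, 237, 305, 307]
t=9: [249, 283, 223, 161, 161, 238, 305, 309, 309, 310, 308, 271, 177, 171]
t=10: [266, 229, 288, 309, 307, 270, 176, 154, 152, 151, 164, 234, 304, 308]
t=11: [238, 273, 206, 159, 167, 236, 304, 308, 307, 307, 308, 274, 178, 167]
t=12: [279, 247, 298, 310, 309, 272, 178, 156, 157, 157, 164, 230, 304, 309]
t=13: [217, 253, 186, 154, 162, 232, 303, 309, 309, 310, 309, 277, 179, 162]
t=14: [297, 274, 306, 309, 308, 276, 181, 154, 152, 150, 161, 225, 303, 311]
t=15: [183, 214, 167, 154, 163, 227, 302, 308, 307, 306, 308, 281, 181, 154]
t=16: [312, 306, 311, 309, 309, 280, 183, 157, 157, 159, 163, 220, 301, 309]
t=17: [147, 156, 150, 152, 161, 221, 302, 310, 310, 310, 310, 284, 185, 154]
t=18: [305, 308, 306, 307, 308, 283, 183, 152, 150, 150, 157, 215, 301, 308]
t=19: [161, 156, 159, 157, 162, 217, 301, 307, 306, 306, 308, 287, 186, 158]
t=20: [310, 309, 309, 310, 310, 286, 186, 160, 159, 159, 161, 210, 299, 310]
t=21: [150, 152, 152, 150, 156, 211, 300, 311, 310, 310, 310, 290, 189, 153]
t=22: [306, 306, 306, 306, 308, 289, 187, 151, 149, 150, 155, 205, 298, 308]
t=23: [159, 160, 160, 159, 161, 207, 298, 307, 305, 306, 308, 292, 192, 158]
t=24: [310, 310, 310, 310, 310, 292, 192, 161, 162, 159, 160, 203, 297, 310]
t=25: [150, 150, 150, 150, 155, 202, 297, 311, 311, 310, 310, 294, 194, 154]
t=26: [306, 306, 306, 306, 308, 293, 193, 152, 148, 149, 154, 198, 296, 308]
t=27: [159, 160, 160, 159, 160, 201, 297, 307, 305, 305, 308, 295, 196, 159]
t=28: [310, 310, 310, 310, 310, 294, 195, 161, 162, 162, 159, 197, 296, 310]
t=29: [150, 150, 150, 150, 154, 198, 297, 311, 311, 311, 310, 295, 195, 154]
t=30: [306, 306, 306, 306, 308, 295, 194, 152, 148, 148, 154, 197, 296, 308]
t=31: [159, 160, 160, 159, 159, 198, 296, 307, 305, 305, 308, 295, 196, 159]
t=32: [310, 310, 310, 310, 310, 295, 196, 161, 162, 162, 159, 197, 296, 310]
t=33: [150, 150, 150, 150, 154, 197, 296, 311, 311, 311, 310, 295, 195, 154]
t=34: [306, 306, 306, 306, 308, 295, 195, 152, 148, 148, 154, 197, 296, 308]
t=35: [159, 160, 160, 159, 159, 198, 296, 307, 305, 305, 308, 295, 196, 159]

Answer: x_1(2602) = 306
Key observation: The state at step 31, [159, 160, 160, 159, 159, 198, 296, 307, 305, 305, 308, 295, 196, 159], reappears at step 35: the system is in a cycle of period 4 from step 31 on.  Therefore the state at step 2602 equals the state at step 31 + ((2602 - 31) mod 4) = 34, which is [306, 306, 306, 306, 308, 295, 195, 152, 148, 148, 154, 197, 296, 308].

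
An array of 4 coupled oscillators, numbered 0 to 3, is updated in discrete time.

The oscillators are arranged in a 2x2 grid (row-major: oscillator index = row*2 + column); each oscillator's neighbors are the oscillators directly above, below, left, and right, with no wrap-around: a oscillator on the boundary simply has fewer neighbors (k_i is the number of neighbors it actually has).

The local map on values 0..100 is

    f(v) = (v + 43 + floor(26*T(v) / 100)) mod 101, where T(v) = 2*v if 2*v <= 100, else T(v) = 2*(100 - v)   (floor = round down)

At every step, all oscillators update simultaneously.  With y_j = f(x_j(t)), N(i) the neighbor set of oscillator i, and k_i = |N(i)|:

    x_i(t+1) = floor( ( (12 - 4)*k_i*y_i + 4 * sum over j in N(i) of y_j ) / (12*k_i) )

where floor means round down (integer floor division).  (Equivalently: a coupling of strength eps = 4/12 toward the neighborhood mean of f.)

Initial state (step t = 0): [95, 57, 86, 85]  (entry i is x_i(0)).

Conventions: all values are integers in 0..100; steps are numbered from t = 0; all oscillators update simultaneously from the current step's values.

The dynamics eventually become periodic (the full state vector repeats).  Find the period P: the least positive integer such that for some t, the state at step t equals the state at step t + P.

Answer: 11
Key observation: The state at step 5, [40, 40, 40, 40], reappears at step 16 — and no state repeats earlier — so the cycle the system enters has period 11.

Derivation:
t=0: [95, 57, 86, 85]
t=1: [35, 26, 35, 32]
t=2: [93, 85, 95, 90]
t=3: [37, 35, 38, 36]
t=4: [98, 96, 99, 97]
t=5: [40, 40, 40, 40]
t=6: [2, 2, 2, 2]
t=7: [46, 46, 46, 46]
t=8: [11, 11, 11, 11]
t=9: [59, 59, 59, 59]
t=10: [22, 22, 22, 22]
t=11: [76, 76, 76, 76]
t=12: [30, 30, 30, 30]
t=13: [88, 88, 88, 88]
t=14: [36, 36, 36, 36]
t=15: [97, 97, 97, 97]
t=16: [40, 40, 40, 40]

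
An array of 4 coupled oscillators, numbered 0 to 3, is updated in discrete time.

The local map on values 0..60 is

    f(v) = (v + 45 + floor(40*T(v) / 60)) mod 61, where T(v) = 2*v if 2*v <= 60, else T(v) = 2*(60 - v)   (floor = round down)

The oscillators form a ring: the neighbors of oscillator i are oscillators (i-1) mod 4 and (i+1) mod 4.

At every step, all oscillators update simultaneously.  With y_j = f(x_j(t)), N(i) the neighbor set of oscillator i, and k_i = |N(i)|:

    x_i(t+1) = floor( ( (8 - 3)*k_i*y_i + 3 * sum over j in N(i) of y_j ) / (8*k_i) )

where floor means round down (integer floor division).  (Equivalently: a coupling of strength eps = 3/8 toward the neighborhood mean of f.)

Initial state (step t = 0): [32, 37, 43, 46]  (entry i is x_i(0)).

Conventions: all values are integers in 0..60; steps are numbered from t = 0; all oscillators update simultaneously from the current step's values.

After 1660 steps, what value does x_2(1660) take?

Answer: x_2(1660) = 48
Key observation: The state at step 3, [48, 48, 48, 48], reappears at step 4: the system is in a cycle of period 1 from step 3 on.  Therefore the state at step 1660 equals the state at step 3 + ((1660 - 3) mod 1) = 3, which is [48, 48, 48, 48].

Derivation:
t=0: [32, 37, 43, 46]
t=1: [51, 51, 49, 49]
t=2: [47, 47, 47, 47]
t=3: [48, 48, 48, 48]
t=4: [48, 48, 48, 48]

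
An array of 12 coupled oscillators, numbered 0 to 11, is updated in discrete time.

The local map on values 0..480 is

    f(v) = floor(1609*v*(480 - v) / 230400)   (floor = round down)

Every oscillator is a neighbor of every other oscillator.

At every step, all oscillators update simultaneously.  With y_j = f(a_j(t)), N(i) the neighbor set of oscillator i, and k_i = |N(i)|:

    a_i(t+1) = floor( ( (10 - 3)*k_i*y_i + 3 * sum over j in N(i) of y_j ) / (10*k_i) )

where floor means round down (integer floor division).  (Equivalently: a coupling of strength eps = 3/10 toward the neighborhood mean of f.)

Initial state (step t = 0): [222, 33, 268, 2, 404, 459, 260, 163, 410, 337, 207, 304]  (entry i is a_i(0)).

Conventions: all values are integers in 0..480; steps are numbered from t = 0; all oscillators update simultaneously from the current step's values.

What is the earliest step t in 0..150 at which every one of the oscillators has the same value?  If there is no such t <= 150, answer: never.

Simulating step by step:
t=0: [222, 33, 268, 2, 404, 459, 260, 163, 410, 337, 207, 304]  (not all equal)
t=1: [356, 157, 354, 92, 232, 133, 356, 330, 223, 314, 353, 339]  (not all equal)
t=2: [316, 347, 318, 276, 379, 325, 316, 341, 378, 354, 319, 333]  (not all equal)
t=3: [352, 326, 351, 374, 289, 345, 352, 332, 290, 318, 350, 339]  (not all equal)
t=4: [320, 344, 322, 295, 368, 328, 320, 340, 367, 351, 322, 333]  (not all equal)
t=5: [350, 329, 349, 366, 303, 344, 350, 333, 304, 322, 349, 339]  (not all equal)
t=6: [322, 342, 323, 305, 360, 328, 322, 338, 360, 348, 323, 333]  (not all equal)
t=7: [349, 332, 349, 361, 313, 344, 349, 336, 313, 326, 349, 340]  (not all equal)
t=8: [323, 339, 323, 310, 354, 328, 323, 335, 354, 344, 323, 332]  (not all equal)
t=9: [349, 335, 349, 359, 320, 345, 349, 339, 320, 330, 349, 342]  (not all equal)
t=10: [322, 336, 322, 311, 348, 326, 322, 332, 348, 340, 322, 329]  (not all equal)
t=11: [351, 339, 351, 359, 328, 348, 351, 343, 328, 336, 351, 345]  (not all equal)
t=12: [319, 330, 319, 310, 340, 321, 319, 327, 340, 333, 319, 325]  (not all equal)
t=13: [355, 346, 355, 362, 338, 354, 355, 349, 338, 344, 355, 350]  (not all equal)
t=14: [311, 320, 311, 304, 329, 312, 311, 318, 329, 322, 311, 316]  (not all equal)
t=15: [365, 358, 365, 369, 350, 364, 365, 359, 350, 356, 365, 360]  (not all equal)
t=16: [295, 303, 295, 290, 311, 296, 295, 302, 311, 305, 295, 300]  (not all equal)
t=17: [379, 374, 379, 381, 370, 378, 379, 375, 370, 373, 379, 376]  (not all equal)
t=18: [268, 274, 268, 266, 280, 270, 268, 273, 280, 276, 268, 272]  (not all equal)
t=19: [395, 394, 395, 396, 392, 394, 395, 394, 392, 393, 395, 394]  (not all equal)
t=20: [234, 235, 234, 233, 238, 235, 234, 235, 238, 237, 234, 235]  (not all equal)
t=21: [401, 401, 401, 401, 401, 401, 401, 401, 401, 401, 401, 401]  (all equal)

Answer: 21
Key observation: Synchronization is absorbing here: once all oscillators are equal they stay equal, and step 21 is the first all-equal step.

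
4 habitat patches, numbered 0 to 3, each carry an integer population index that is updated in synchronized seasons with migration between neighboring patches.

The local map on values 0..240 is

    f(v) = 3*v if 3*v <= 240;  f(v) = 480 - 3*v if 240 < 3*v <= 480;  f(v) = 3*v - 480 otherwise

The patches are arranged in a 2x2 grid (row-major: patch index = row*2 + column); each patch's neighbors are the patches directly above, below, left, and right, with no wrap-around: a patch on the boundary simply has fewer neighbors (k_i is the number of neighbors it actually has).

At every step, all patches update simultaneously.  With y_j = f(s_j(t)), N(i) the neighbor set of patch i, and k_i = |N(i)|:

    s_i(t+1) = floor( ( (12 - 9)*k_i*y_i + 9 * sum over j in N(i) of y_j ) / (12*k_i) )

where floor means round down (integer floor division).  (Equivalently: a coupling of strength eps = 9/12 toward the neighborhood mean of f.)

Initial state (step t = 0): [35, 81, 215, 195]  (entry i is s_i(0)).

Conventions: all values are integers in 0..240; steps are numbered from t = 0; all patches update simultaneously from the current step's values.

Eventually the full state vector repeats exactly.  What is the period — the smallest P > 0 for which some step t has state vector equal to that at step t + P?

Simulating step by step:
t=0: [35, 81, 215, 195]
t=1: [177, 138, 120, 177]
t=2: [82, 54, 68, 82]
t=3: [195, 216, 226, 195]
t=4: [163, 120, 128, 163]
t=5: [83, 36, 30, 83]
t=6: [132, 200, 195, 132]
t=7: [105, 93, 89, 105]
t=8: [196, 174, 177, 196]
t=9: [61, 91, 93, 61]
t=10: [198, 189, 187, 198]
t=11: [91, 107, 105, 91]
t=12: [173, 195, 196, 173]
t=13: [89, 55, 56, 89]
t=14: [178, 201, 201, 178]
t=15: [105, 71, 71, 105]
t=16: [201, 177, 177, 201]
t=17: [69, 105, 105, 69]
t=18: [175, 196, 196, 175]
t=19: [92, 60, 60, 92]
t=20: [186, 198, 198, 186]
t=21: [105, 87, 87, 105]
t=22: [205, 178, 178, 205]
t=23: [74, 114, 114, 74]
t=24: [159, 201, 201, 159]
t=25: [93, 33, 33, 93]
t=26: [124, 175, 175, 124]
t=27: [60, 92, 92, 60]
t=28: [198, 186, 186, 198]
t=29: [87, 105, 105, 87]
t=30: [178, 205, 205, 178]
t=31: [114, 74, 74, 114]
t=32: [201, 159, 159, 201]
t=33: [33, 93, 93, 33]
t=34: [175, 124, 124, 175]
t=35: [92, 60, 60, 92]

Answer: 16
Key observation: The state at step 19, [92, 60, 60, 92], reappears at step 35 — and no state repeats earlier — so the cycle the system enters has period 16.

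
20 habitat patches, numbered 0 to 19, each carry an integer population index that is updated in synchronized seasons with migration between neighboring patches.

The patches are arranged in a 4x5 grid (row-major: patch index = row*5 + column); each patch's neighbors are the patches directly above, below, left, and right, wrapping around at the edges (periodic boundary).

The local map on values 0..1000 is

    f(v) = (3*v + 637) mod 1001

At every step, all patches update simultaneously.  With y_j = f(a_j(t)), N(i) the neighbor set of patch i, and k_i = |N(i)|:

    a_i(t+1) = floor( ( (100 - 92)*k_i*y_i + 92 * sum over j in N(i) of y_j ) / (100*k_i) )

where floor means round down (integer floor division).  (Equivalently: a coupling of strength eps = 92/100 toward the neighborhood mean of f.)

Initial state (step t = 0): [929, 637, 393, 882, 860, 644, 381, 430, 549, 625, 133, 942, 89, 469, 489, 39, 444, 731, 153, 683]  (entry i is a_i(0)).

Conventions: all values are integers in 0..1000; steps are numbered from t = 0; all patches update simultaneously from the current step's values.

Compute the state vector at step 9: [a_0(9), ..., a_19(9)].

Simulating step by step:
t=0: [929, 637, 393, 882, 860, 644, 381, 430, 549, 625, 133, 942, 89, 469, 489, 39, 444, 731, 153, 683]
t=1: [512, 729, 658, 345, 452, 446, 637, 713, 426, 308, 435, 654, 591, 321, 300, 545, 672, 706, 429, 322]
t=2: [717, 520, 743, 844, 540, 588, 772, 631, 672, 830, 621, 633, 658, 687, 664, 565, 613, 656, 677, 673]
t=3: [334, 722, 412, 573, 418, 574, 456, 749, 400, 454, 474, 625, 591, 642, 503, 581, 420, 649, 540, 484]
t=4: [609, 618, 672, 684, 548, 418, 586, 557, 709, 592, 324, 354, 615, 422, 403, 416, 594, 605, 384, 390]
t=5: [621, 481, 496, 625, 566, 502, 579, 550, 591, 671, 811, 492, 580, 733, 694, 598, 613, 573, 717, 707]
t=6: [265, 343, 292, 420, 581, 375, 171, 316, 556, 419, 326, 305, 394, 592, 587, 447, 261, 432, 627, 581]
t=7: [674, 400, 748, 464, 627, 540, 600, 456, 664, 494, 666, 504, 635, 500, 559, 501, 752, 595, 643, 551]
t=8: [453, 725, 366, 596, 291, 444, 320, 570, 115, 402, 246, 586, 205, 480, 294, 578, 425, 694, 245, 374]
t=9: [690, 809, 586, 630, 734, 723, 626, 617, 466, 752, 546, 521, 371, 494, 512, 728, 599, 578, 483, 467]

Answer: [690, 809, 586, 630, 734, 723, 626, 617, 466, 752, 546, 521, 371, 494, 512, 728, 599, 578, 483, 467]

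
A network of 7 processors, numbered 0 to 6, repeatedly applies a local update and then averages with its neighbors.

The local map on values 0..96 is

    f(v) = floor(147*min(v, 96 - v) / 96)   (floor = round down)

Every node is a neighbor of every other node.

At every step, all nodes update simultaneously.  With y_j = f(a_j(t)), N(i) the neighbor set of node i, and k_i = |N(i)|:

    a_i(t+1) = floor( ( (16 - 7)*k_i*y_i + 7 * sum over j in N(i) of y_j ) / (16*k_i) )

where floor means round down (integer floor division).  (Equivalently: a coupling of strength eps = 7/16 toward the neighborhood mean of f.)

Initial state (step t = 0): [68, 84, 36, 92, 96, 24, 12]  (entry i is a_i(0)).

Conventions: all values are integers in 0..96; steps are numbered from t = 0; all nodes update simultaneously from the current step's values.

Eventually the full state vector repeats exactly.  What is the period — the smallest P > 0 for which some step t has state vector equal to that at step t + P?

Answer: 2
Key observation: The state at step 15, [67, 67, 67, 67, 67, 67, 67], reappears at step 17 — and no state repeats earlier — so the cycle the system enters has period 2.

Derivation:
t=0: [68, 84, 36, 92, 96, 24, 12]
t=1: [33, 21, 39, 15, 12, 30, 21]
t=2: [43, 34, 47, 29, 27, 40, 34]
t=3: [59, 53, 62, 49, 48, 58, 53]
t=4: [59, 63, 57, 66, 67, 60, 63]
t=5: [53, 50, 55, 48, 47, 53, 50]
t=6: [66, 68, 65, 70, 69, 66, 68]
t=7: [43, 42, 44, 41, 42, 43, 42]
t=8: [64, 64, 65, 63, 64, 64, 64]
t=9: [48, 48, 47, 49, 48, 48, 48]
t=10: [72, 72, 71, 71, 72, 72, 72]
t=11: [36, 36, 37, 37, 36, 36, 36]
t=12: [55, 55, 55, 55, 55, 55, 55]
t=13: [62, 62, 62, 62, 62, 62, 62]
t=14: [52, 52, 52, 52, 52, 52, 52]
t=15: [67, 67, 67, 67, 67, 67, 67]
t=16: [44, 44, 44, 44, 44, 44, 44]
t=17: [67, 67, 67, 67, 67, 67, 67]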